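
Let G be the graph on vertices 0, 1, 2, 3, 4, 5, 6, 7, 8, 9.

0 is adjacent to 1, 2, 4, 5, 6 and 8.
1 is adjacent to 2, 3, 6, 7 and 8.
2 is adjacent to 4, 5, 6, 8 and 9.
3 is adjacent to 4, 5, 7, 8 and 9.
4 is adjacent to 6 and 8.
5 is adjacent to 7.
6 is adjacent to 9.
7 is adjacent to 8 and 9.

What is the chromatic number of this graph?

0, 1, 2, 6 are mutually adjacent (a clique of size 4), so at least 4 colors are needed.
A valid assignment using 4 colors: 0=yellow, 1=green, 2=red, 3=red, 4=green, 5=blue, 6=blue, 7=yellow, 8=blue, 9=green. Every edge joins two different colors.

4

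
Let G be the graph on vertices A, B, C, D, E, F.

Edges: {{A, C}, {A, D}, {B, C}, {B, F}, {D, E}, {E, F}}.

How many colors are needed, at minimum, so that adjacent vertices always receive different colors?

2

B and F are adjacent, so at least 2 colors are needed.
2 colors suffice: A=2, B=2, C=1, D=1, E=2, F=1. Each edge has distinct colors on its endpoints.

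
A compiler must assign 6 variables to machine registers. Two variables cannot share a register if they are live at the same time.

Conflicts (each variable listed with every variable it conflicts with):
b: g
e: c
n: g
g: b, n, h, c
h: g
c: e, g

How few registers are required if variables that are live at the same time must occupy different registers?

2

n and g conflict, so at least 2 registers are needed.
2 registers suffice: b=2, e=1, n=2, g=1, h=2, c=2. Every pair that conflicts lands in different registers.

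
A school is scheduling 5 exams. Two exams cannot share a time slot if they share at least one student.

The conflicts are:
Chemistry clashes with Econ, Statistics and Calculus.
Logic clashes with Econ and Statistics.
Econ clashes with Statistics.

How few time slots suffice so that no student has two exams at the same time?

3

Chemistry, Econ, Statistics all conflict with each other, so at least 3 time slots are needed.
A valid assignment using 3 time slots: Chemistry=1, Logic=1, Econ=2, Statistics=3, Calculus=2. No two conflicting exams share a time slot.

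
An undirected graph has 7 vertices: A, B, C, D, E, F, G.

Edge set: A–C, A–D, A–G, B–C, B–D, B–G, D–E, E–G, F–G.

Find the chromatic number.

F and G are adjacent, so at least 2 colors are needed.
2 colors suffice: A=blue, B=blue, C=red, D=red, E=blue, F=blue, G=red. Each edge has distinct colors on its endpoints.

2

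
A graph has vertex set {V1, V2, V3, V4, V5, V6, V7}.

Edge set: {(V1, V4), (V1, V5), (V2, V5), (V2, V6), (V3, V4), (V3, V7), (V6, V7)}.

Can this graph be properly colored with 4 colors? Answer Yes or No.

Yes

The chromatic number is 3. The cycle V7-V6-V2-V5-V1-V4-V3-V7 has odd length 7, so it cannot be 2-colored; at least 3 colors are needed.
3 colors suffice: V1=2, V2=2, V3=1, V4=3, V5=1, V6=1, V7=2.
Since 4 ≥ 3, a proper 4-coloring certainly exists.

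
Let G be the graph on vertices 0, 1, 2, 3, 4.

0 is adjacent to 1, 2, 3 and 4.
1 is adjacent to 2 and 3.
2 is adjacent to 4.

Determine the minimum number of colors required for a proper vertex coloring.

3

0, 1, 3 are pairwise adjacent, so at least 3 colors are needed.
3 colors suffice: color red → {0}; color blue → {1, 4}; color green → {2, 3}. Each edge has distinct colors on its endpoints.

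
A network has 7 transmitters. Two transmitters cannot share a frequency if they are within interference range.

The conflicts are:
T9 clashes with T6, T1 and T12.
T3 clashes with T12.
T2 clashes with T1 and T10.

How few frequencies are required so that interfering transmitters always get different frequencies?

2

T9 and T6 conflict, so at least 2 frequencies are needed.
2 frequencies suffice: frequency 1 → {T9, T3, T2}; frequency 2 → {T6, T1, T12, T10}. No two conflicting transmitters share a frequency.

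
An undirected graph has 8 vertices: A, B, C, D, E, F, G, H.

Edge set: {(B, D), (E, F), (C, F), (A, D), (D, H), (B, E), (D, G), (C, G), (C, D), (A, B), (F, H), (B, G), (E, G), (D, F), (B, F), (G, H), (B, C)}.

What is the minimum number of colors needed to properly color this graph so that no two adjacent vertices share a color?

B, C, D, G are mutually adjacent (a clique of size 4), so at least 4 colors are needed.
A valid assignment using 4 colors: A=3, B=2, C=4, D=1, E=1, F=3, G=3, H=2. Each edge has distinct colors on its endpoints.

4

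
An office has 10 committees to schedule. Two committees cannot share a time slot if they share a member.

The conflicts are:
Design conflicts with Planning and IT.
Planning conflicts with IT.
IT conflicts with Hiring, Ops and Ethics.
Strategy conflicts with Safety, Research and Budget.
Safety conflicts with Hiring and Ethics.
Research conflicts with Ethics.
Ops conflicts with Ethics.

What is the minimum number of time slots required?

3

Design, Planning, IT all conflict with each other, so at least 3 time slots are needed.
3 time slots suffice: time slot 1 → {IT, Strategy}; time slot 2 → {Design, Hiring, Budget, Ethics}; time slot 3 → {Planning, Safety, Research, Ops}. Each listed conflict is separated.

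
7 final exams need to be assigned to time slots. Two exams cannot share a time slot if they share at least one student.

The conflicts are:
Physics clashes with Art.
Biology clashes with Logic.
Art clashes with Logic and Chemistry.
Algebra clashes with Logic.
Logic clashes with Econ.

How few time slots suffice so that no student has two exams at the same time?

Art and Chemistry conflict, so at least 2 time slots are needed.
2 time slots suffice: Physics=1, Biology=2, Art=2, Algebra=2, Logic=1, Econ=2, Chemistry=1. Each listed conflict is separated.

2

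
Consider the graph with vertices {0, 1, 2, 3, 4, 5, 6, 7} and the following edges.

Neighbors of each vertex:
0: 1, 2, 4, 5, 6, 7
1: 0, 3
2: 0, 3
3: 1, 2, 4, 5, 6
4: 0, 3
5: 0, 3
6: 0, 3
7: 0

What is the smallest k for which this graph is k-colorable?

0 and 7 are adjacent, so at least 2 colors are needed.
2 colors suffice: color red → {0, 3}; color blue → {1, 2, 4, 5, 6, 7}. No two adjacent vertices share a color.

2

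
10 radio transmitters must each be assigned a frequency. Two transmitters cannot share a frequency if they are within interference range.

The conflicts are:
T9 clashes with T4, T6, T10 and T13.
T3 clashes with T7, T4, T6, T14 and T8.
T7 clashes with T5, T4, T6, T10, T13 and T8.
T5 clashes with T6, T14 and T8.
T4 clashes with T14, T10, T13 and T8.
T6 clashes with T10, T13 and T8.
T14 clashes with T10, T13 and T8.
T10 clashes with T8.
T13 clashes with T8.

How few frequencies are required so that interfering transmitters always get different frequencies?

T3, T4, T14, T8 all conflict with each other, so at least 4 frequencies are needed.
Using 4 frequencies: T9=1, T3=4, T7=3, T5=4, T4=2, T6=2, T14=3, T10=4, T13=4, T8=1. Every pair that conflicts lands in different frequencies.

4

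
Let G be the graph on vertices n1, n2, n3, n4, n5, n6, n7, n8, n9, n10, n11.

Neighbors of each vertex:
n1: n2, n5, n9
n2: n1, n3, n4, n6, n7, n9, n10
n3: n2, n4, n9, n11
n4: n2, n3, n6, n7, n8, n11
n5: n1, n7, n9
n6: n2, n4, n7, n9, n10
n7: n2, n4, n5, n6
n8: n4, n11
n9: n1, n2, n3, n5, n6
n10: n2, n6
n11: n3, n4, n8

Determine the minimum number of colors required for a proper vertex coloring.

4

n2, n4, n6, n7 are pairwise adjacent (a clique of size 4), so at least 4 colors are needed.
A valid assignment using 4 colors: n1=green, n2=red, n3=green, n4=blue, n5=red, n6=green, n7=yellow, n8=green, n9=blue, n10=blue, n11=red. Each edge has distinct colors on its endpoints.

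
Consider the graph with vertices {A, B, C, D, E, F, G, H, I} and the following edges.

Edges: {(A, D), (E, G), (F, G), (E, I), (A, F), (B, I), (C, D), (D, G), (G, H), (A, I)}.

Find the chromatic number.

The cycle E-G-D-A-I-E has odd length 5, so it cannot be 2-colored; at least 3 colors are needed.
One proper 3-coloring: A=3, B=2, C=1, D=2, E=2, F=2, G=1, H=2, I=1. Each edge has distinct colors on its endpoints.

3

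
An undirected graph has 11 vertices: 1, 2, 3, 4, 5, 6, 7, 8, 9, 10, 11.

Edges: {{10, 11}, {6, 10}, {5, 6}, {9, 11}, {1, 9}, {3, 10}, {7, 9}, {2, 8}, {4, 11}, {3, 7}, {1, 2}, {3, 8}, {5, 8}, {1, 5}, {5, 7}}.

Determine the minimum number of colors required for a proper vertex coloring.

The cycle 10-11-9-7-3-10 has odd length 5, so it cannot be 2-colored; at least 3 colors are needed.
3 colors suffice: color a → {2, 4, 5, 9, 10}; color b → {1, 6, 7, 8, 11}; color c → {3}. No two adjacent vertices share a color.

3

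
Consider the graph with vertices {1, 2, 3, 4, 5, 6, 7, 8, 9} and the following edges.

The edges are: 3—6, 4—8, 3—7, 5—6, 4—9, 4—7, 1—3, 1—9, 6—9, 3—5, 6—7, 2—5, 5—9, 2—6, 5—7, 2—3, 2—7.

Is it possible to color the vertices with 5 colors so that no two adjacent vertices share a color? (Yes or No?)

Yes

The chromatic number is 5. 2, 3, 5, 6, 7 are pairwise adjacent (a clique of size 5), so at least 5 colors are needed.
One proper 5-coloring: 1=red, 2=purple, 3=blue, 4=red, 5=red, 6=green, 7=yellow, 8=blue, 9=blue.
That is already a proper 5-coloring.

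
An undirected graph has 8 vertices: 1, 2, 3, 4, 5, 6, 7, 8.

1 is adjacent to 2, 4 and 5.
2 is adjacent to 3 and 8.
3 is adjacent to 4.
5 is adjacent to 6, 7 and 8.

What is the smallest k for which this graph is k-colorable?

5 and 8 are adjacent, so at least 2 colors are needed.
A valid assignment using 2 colors: 1=blue, 2=red, 3=blue, 4=red, 5=red, 6=blue, 7=blue, 8=blue. Every edge joins two different colors.

2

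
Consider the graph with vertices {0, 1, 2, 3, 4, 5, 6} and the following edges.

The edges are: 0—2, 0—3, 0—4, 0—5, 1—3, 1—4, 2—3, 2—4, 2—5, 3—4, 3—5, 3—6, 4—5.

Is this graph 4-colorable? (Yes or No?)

No

0, 2, 3, 4, 5 are mutually adjacent (a clique of size 5), so at least 5 colors are needed.
So 4 colors are not enough.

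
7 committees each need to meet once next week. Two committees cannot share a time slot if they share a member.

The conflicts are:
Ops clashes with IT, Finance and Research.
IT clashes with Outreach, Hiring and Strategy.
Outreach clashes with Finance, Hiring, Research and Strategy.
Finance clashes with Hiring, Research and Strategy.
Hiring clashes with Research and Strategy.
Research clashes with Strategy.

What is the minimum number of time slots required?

5

Outreach, Finance, Hiring, Research, Strategy are mutually in conflict, so at least 5 time slots are needed.
Using 5 time slots: Ops=1, IT=2, Outreach=3, Finance=4, Hiring=1, Research=2, Strategy=5. No two conflicting committees share a time slot.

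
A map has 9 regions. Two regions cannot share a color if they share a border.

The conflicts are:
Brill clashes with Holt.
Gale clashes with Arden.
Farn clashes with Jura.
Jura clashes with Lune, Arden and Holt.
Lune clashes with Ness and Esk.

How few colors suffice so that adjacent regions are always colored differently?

2

Jura and Lune conflict, so at least 2 colors are needed.
A valid assignment using 2 colors: Brill=1, Gale=1, Farn=2, Jura=1, Lune=2, Arden=2, Holt=2, Ness=1, Esk=1. Every pair that conflicts lands in different colors.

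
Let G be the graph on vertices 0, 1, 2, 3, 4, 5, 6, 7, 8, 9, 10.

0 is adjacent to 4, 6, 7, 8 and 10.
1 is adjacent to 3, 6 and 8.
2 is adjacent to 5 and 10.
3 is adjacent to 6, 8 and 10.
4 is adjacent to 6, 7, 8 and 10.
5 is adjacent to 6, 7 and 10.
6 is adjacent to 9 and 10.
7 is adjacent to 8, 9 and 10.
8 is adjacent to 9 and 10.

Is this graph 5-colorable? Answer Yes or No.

The chromatic number is 5. 0, 4, 7, 8, 10 form a clique, so at least 5 colors are needed.
5 colors suffice: color red → {1, 9, 10}; color blue → {2, 6, 8}; color green → {3, 7}; color yellow → {0, 5}; color purple → {4}.
That is already a proper 5-coloring.

Yes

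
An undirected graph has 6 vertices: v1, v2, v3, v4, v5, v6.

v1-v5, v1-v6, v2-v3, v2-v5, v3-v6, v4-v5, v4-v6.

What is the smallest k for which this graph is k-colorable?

The cycle v6-v3-v2-v5-v4-v6 has odd length 5, so it cannot be 2-colored; at least 3 colors are needed.
3 colors suffice: color red → {v5, v6}; color blue → {v1, v2, v4}; color green → {v3}. Every edge joins two different colors.

3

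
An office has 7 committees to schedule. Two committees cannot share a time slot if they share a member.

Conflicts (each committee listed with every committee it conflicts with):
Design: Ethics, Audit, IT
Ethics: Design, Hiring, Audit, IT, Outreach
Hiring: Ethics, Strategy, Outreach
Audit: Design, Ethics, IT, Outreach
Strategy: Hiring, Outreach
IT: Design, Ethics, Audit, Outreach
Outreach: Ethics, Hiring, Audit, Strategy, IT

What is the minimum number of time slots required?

4

Design, Ethics, Audit, IT all conflict with each other, so at least 4 time slots are needed.
4 time slots suffice: time slot 1 → {Ethics, Strategy}; time slot 2 → {Design, Outreach}; time slot 3 → {Hiring, IT}; time slot 4 → {Audit}. No two conflicting committees share a time slot.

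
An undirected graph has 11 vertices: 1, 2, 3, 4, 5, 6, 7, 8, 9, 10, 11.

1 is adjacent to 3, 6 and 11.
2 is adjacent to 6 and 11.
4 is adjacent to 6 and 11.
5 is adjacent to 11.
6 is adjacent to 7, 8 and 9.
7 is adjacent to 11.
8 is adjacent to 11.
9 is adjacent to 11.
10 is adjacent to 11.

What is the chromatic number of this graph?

2

10 and 11 are adjacent, so at least 2 colors are needed.
2 colors suffice: color a → {3, 6, 11}; color b → {1, 2, 4, 5, 7, 8, 9, 10}. No two adjacent vertices share a color.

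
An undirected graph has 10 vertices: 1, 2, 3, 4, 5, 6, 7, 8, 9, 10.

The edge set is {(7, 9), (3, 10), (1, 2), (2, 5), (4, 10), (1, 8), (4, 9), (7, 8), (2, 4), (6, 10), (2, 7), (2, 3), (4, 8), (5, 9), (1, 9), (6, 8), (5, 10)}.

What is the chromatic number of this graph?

2 and 4 are adjacent, so at least 2 colors are needed.
One proper 2-coloring: 1=blue, 2=red, 3=blue, 4=blue, 5=blue, 6=blue, 7=blue, 8=red, 9=red, 10=red. Every edge joins two different colors.

2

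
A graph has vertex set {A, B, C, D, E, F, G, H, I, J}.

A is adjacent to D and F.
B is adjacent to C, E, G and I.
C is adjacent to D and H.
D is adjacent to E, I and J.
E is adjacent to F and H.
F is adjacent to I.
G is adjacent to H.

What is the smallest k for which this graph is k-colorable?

2

A and F are adjacent, so at least 2 colors are needed.
2 colors suffice: color 1 → {B, D, F, H}; color 2 → {A, C, E, G, I, J}. Every edge joins two different colors.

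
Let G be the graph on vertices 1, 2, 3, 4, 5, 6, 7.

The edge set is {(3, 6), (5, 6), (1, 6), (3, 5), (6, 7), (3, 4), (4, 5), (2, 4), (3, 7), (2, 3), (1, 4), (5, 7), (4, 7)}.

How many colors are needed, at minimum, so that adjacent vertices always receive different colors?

4

3, 4, 5, 7 are mutually adjacent (a clique of size 4), so at least 4 colors are needed.
A valid assignment using 4 colors: 1=a, 2=c, 3=a, 4=b, 5=c, 6=b, 7=d. Each edge has distinct colors on its endpoints.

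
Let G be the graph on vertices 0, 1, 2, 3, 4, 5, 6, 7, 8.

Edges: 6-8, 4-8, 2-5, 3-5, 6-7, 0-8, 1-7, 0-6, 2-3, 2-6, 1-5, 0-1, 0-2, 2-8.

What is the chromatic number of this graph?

0, 2, 6, 8 are mutually adjacent (a clique of size 4), so at least 4 colors are needed.
A valid assignment using 4 colors: 0=green, 1=red, 2=red, 3=green, 4=red, 5=blue, 6=yellow, 7=blue, 8=blue. Every edge joins two different colors.

4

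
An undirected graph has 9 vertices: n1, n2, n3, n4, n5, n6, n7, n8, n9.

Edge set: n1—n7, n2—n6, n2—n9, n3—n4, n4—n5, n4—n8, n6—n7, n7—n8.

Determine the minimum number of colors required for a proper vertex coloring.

2

n4 and n5 are adjacent, so at least 2 colors are needed.
One proper 2-coloring: n1=blue, n2=red, n3=blue, n4=red, n5=blue, n6=blue, n7=red, n8=blue, n9=blue. No two adjacent vertices share a color.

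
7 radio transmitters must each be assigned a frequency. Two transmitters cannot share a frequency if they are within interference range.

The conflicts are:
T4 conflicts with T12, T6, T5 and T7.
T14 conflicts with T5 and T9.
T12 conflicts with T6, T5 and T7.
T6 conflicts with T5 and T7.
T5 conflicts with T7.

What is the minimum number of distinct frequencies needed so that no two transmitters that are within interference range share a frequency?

5

T4, T12, T6, T5, T7 are mutually in conflict, so at least 5 frequencies are needed.
5 frequencies suffice: frequency 1 → {T5, T9}; frequency 2 → {T14, T12}; frequency 3 → {T6}; frequency 4 → {T4}; frequency 5 → {T7}. No two conflicting transmitters share a frequency.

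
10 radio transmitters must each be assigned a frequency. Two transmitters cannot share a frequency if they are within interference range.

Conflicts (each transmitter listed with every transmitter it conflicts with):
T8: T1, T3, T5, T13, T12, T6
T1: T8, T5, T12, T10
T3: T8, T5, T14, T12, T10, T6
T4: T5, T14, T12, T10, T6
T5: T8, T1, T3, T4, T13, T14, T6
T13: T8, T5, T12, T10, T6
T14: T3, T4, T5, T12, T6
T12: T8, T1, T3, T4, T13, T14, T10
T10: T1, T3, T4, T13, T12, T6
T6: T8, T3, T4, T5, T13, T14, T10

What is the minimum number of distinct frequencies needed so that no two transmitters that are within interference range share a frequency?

4

T8, T5, T13, T6 all conflict with each other, so at least 4 frequencies are needed.
4 frequencies suffice: frequency 1 → {T12, T6}; frequency 2 → {T5, T10}; frequency 3 → {T8, T14}; frequency 4 → {T1, T3, T4, T13}. Each listed conflict is separated.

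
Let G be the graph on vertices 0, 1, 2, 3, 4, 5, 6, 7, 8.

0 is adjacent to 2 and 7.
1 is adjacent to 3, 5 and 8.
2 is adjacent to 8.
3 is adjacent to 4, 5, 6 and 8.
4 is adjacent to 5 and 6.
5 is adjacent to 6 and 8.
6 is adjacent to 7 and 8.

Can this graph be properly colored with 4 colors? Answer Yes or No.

Yes

The chromatic number is 4. 3, 4, 5, 6 form a clique, so at least 4 colors are needed.
4 colors suffice: color a → {2, 3, 7}; color b → {0, 1, 6}; color c → {4, 8}; color d → {5}.
That is already a proper 4-coloring.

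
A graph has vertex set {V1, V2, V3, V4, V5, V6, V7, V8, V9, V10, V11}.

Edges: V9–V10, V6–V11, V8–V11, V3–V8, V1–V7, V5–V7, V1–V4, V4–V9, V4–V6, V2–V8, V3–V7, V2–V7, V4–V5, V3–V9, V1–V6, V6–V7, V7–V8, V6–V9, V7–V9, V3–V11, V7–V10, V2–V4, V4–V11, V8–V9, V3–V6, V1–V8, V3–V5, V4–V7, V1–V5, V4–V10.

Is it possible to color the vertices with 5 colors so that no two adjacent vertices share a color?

Yes

The chromatic number is 4. V3, V6, V7, V9 form a clique, so at least 4 colors are needed.
4 colors suffice: V1=4, V2=4, V3=2, V4=2, V5=3, V6=3, V7=1, V8=3, V9=4, V10=3, V11=1.
Since 5 ≥ 4, a proper 5-coloring certainly exists.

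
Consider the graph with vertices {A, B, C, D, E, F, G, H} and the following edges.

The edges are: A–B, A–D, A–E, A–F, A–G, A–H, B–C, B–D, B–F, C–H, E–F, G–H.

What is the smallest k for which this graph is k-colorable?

A, E, F are mutually adjacent, so at least 3 colors are needed.
3 colors suffice: color red → {A, C}; color blue → {B, E, H}; color green → {D, F, G}. No two adjacent vertices share a color.

3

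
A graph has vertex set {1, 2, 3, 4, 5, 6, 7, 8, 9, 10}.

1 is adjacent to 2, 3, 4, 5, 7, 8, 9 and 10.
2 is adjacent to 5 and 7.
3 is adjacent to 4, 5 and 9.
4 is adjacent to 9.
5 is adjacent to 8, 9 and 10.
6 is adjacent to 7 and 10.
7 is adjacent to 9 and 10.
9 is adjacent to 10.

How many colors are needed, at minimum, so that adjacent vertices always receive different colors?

4

1, 3, 5, 9 form a clique, so at least 4 colors are needed.
4 colors suffice: 1=a, 2=c, 3=d, 4=b, 5=b, 6=a, 7=b, 8=c, 9=c, 10=d. Each edge has distinct colors on its endpoints.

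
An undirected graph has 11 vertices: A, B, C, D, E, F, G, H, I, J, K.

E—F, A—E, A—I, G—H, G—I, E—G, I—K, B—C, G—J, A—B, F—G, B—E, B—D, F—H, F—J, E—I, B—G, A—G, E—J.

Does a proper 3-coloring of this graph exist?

A, E, G, I are mutually adjacent (a clique of size 4), so at least 4 colors are needed.
So 3 colors are not enough.

No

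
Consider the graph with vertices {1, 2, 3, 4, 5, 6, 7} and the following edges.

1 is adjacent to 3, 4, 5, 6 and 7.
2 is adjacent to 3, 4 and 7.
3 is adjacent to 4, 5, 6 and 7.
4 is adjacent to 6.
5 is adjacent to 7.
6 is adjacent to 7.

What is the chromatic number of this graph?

1, 3, 4, 6 form a clique, so at least 4 colors are needed.
4 colors suffice: color red → {3}; color blue → {1, 2}; color green → {4, 7}; color yellow → {5, 6}. No two adjacent vertices share a color.

4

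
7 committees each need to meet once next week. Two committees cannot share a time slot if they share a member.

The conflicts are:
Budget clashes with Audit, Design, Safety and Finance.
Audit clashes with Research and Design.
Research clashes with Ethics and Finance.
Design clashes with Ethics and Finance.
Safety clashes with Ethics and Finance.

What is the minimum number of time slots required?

3

Budget, Design, Finance all conflict with each other, so at least 3 time slots are needed.
3 time slots suffice: time slot 1 → {Audit, Ethics, Finance}; time slot 2 → {Research, Design, Safety}; time slot 3 → {Budget}. Each listed conflict is separated.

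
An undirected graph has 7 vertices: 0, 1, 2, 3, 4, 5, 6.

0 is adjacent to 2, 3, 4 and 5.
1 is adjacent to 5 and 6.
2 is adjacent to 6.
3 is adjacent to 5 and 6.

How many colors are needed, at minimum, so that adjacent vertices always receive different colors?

0, 3, 5 are mutually adjacent, so at least 3 colors are needed.
3 colors suffice: color a → {0, 6}; color b → {2, 4, 5}; color c → {1, 3}. Every edge joins two different colors.

3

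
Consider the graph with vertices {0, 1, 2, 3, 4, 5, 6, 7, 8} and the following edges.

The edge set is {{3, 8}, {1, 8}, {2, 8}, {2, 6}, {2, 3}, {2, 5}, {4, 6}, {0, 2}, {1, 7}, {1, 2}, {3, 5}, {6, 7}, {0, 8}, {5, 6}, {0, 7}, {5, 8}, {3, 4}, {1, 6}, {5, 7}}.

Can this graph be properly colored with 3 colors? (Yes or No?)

No

2, 3, 5, 8 are mutually adjacent (a clique of size 4), so at least 4 colors are needed.
So 3 colors are not enough.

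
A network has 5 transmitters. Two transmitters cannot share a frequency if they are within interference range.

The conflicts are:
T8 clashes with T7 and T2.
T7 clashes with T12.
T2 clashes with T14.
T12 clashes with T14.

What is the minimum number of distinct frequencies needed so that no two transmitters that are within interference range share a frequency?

3

The cycle T7-T8-T2-T14-T12-T7 has odd length 5, so it cannot be 2-colored; at least 3 frequencies are needed.
A valid assignment using 3 frequencies: T8=2, T7=1, T2=1, T12=2, T14=3. Each listed conflict is separated.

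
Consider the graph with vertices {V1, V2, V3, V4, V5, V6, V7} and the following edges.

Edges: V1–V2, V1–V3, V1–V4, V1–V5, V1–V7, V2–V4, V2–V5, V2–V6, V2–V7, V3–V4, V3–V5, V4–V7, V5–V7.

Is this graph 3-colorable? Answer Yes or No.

No

V1, V2, V4, V7 form a clique, so at least 4 colors are needed.
So 3 colors are not enough.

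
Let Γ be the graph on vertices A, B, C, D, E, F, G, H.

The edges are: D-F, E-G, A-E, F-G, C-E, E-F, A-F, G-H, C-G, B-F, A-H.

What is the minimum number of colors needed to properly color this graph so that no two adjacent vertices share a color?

C, E, G are mutually adjacent, so at least 3 colors are needed.
3 colors suffice: color red → {C, F, H}; color blue → {A, B, D, G}; color green → {E}. Each edge has distinct colors on its endpoints.

3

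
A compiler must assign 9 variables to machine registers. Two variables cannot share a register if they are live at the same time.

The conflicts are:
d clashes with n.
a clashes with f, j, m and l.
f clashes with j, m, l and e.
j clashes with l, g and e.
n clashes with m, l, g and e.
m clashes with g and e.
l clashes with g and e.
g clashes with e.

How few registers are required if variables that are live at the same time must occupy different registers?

4

n, m, g, e all conflict with each other, so at least 4 registers are needed.
Using 4 registers: d=1, a=1, f=4, j=3, n=3, m=2, l=2, g=4, e=1. No two conflicting variables share a register.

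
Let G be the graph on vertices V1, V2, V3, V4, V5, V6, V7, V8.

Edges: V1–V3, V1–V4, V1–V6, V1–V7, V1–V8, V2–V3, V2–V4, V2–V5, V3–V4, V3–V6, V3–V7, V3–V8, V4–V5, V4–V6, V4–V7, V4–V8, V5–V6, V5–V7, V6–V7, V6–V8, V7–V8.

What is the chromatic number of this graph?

V1, V3, V4, V6, V7, V8 are pairwise adjacent (a clique of size 6), so at least 6 colors are needed.
A valid assignment using 6 colors: V1=5, V2=2, V3=4, V4=1, V5=4, V6=2, V7=3, V8=6. No two adjacent vertices share a color.

6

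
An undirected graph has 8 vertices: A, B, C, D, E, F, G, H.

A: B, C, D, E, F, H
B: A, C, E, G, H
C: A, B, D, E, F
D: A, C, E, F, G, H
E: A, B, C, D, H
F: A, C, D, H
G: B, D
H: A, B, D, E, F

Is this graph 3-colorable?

No

A, D, F, H are mutually adjacent (a clique of size 4), so at least 4 colors are needed.
So 3 colors are not enough.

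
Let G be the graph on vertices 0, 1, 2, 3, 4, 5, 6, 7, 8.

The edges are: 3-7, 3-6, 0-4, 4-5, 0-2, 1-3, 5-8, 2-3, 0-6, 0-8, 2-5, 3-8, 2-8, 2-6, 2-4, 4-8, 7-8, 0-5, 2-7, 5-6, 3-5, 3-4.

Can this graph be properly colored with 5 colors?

Yes

The chromatic number is 5. 2, 3, 4, 5, 8 are mutually adjacent (a clique of size 5), so at least 5 colors are needed.
5 colors suffice: color red → {0, 3}; color blue → {1, 2}; color green → {5, 7}; color yellow → {6, 8}; color purple → {4}.
That is already a proper 5-coloring.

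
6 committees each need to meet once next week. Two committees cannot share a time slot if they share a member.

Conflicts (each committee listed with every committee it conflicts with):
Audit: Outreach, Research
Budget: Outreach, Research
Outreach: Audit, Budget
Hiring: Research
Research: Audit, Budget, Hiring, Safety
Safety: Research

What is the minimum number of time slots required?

Research and Safety conflict, so at least 2 time slots are needed.
Using 2 time slots: Audit=2, Budget=2, Outreach=1, Hiring=2, Research=1, Safety=2. Every pair that conflicts lands in different time slots.

2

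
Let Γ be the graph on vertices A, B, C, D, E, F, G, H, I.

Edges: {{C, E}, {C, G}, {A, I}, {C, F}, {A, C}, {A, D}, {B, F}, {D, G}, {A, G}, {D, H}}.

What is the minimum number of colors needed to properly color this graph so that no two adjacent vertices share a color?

A, C, G are pairwise adjacent, so at least 3 colors are needed.
3 colors suffice: color 1 → {B, C, D, I}; color 2 → {A, E, F, H}; color 3 → {G}. Each edge has distinct colors on its endpoints.

3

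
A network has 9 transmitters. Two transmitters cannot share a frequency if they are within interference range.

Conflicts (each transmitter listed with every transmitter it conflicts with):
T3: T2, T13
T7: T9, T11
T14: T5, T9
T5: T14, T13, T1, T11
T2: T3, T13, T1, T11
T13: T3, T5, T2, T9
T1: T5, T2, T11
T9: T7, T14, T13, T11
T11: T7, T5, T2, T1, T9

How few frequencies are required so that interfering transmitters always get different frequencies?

3

T7, T9, T11 all conflict with each other, so at least 3 frequencies are needed.
Using 3 frequencies: T3=3, T7=3, T14=1, T5=2, T2=2, T13=1, T1=3, T9=2, T11=1. Each listed conflict is separated.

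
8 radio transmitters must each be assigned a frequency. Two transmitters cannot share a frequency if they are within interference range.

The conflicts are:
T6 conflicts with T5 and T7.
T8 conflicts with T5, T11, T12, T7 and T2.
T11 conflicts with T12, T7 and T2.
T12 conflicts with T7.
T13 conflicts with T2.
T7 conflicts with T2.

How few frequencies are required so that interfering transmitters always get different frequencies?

T8, T11, T12, T7 all conflict with each other, so at least 4 frequencies are needed.
4 frequencies suffice: T6=1, T8=1, T5=2, T11=4, T12=3, T13=1, T7=2, T2=3. No two conflicting transmitters share a frequency.

4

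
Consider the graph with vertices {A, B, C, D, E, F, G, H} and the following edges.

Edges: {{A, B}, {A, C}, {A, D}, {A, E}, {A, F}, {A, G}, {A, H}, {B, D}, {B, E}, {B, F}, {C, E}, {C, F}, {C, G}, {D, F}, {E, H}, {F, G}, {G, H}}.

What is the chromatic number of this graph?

4

A, C, F, G form a clique, so at least 4 colors are needed.
4 colors suffice: A=red, B=green, C=yellow, D=yellow, E=blue, F=blue, G=green, H=yellow. Each edge has distinct colors on its endpoints.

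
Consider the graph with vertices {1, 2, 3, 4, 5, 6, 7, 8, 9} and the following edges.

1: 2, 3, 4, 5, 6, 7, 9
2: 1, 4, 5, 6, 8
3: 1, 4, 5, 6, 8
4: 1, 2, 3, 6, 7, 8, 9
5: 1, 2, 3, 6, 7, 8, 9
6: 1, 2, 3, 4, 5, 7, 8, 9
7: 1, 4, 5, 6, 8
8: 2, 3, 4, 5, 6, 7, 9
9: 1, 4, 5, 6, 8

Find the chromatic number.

4

1, 3, 5, 6 are pairwise adjacent (a clique of size 4), so at least 4 colors are needed.
4 colors suffice: color a → {6}; color b → {1, 8}; color c → {4, 5}; color d → {2, 3, 7, 9}. Each edge has distinct colors on its endpoints.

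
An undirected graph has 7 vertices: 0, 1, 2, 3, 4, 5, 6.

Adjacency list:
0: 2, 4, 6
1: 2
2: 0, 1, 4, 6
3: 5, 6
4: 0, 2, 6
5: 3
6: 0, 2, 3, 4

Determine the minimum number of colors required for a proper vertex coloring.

4

0, 2, 4, 6 are mutually adjacent (a clique of size 4), so at least 4 colors are needed.
4 colors suffice: color red → {1, 5, 6}; color blue → {2, 3}; color green → {4}; color yellow → {0}. Every edge joins two different colors.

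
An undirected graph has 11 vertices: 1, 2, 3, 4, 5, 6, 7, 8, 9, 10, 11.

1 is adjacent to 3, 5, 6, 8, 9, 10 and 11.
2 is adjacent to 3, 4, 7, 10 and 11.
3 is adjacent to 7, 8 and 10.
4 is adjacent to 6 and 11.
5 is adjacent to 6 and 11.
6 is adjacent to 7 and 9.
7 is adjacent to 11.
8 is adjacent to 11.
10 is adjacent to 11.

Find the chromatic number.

2, 10, 11 form a triangle, so at least 3 colors are needed.
3 colors suffice: color red → {1, 2}; color blue → {3, 6, 11}; color green → {4, 5, 7, 8, 9, 10}. Each edge has distinct colors on its endpoints.

3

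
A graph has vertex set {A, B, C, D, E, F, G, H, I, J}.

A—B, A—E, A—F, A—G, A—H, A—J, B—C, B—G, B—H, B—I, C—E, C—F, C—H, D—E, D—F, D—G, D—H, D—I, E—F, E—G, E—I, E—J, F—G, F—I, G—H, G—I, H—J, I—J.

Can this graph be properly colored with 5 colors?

The chromatic number is 5. D, E, F, G, I form a clique, so at least 5 colors are needed.
5 colors suffice: color red → {C, G, J}; color blue → {E, H}; color green → {B, F}; color yellow → {A, I}; color purple → {D}.
That is already a proper 5-coloring.

Yes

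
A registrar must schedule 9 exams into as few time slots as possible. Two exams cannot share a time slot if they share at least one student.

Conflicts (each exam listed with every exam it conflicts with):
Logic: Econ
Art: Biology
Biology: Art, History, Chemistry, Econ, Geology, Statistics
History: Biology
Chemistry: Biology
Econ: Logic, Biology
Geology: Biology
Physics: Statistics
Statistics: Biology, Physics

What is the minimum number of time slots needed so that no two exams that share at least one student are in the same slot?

2

Art and Biology conflict, so at least 2 time slots are needed.
2 time slots suffice: time slot 1 → {Logic, Biology, Physics}; time slot 2 → {Art, History, Chemistry, Econ, Geology, Statistics}. No two conflicting exams share a time slot.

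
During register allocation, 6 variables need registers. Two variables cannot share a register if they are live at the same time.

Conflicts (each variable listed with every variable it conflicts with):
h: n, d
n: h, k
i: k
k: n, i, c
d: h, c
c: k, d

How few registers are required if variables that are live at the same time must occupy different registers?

The cycle h-n-k-c-d-h has odd length 5, so it cannot be 2-colored; at least 3 registers are needed.
Using 3 registers: h=3, n=2, i=2, k=1, d=1, c=2. No two conflicting variables share a register.

3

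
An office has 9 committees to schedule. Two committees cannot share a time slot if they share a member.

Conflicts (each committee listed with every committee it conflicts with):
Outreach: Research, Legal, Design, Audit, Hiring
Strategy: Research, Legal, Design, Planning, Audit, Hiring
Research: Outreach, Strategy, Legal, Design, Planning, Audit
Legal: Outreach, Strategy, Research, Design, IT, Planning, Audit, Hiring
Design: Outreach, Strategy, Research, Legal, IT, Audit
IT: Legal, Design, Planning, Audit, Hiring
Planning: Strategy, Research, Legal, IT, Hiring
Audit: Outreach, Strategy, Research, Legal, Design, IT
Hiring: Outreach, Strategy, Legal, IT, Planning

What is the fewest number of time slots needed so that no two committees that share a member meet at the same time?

Strategy, Research, Legal, Design, Audit all conflict with each other, so at least 5 time slots are needed.
5 time slots suffice: time slot 1 → {Legal}; time slot 2 → {Outreach, Strategy, IT}; time slot 3 → {Design, Hiring}; time slot 4 → {Planning, Audit}; time slot 5 → {Research}. Each listed conflict is separated.

5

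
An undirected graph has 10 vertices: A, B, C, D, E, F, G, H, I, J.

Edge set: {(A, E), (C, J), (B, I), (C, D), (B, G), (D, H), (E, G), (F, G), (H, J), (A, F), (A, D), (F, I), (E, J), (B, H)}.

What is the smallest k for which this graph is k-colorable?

3

The cycle B-G-E-J-H-B has odd length 5, so it cannot be 2-colored; at least 3 colors are needed.
3 colors suffice: color red → {C, E, F, H}; color blue → {A, B, J}; color green → {D, G, I}. No two adjacent vertices share a color.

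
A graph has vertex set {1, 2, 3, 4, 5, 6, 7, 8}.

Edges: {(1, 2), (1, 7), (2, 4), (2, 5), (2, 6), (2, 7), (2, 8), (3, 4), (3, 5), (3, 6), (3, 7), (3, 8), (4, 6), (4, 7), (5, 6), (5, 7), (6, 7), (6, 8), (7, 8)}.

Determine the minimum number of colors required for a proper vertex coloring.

3, 5, 6, 7 are mutually adjacent (a clique of size 4), so at least 4 colors are needed.
One proper 4-coloring: 1=blue, 2=green, 3=green, 4=yellow, 5=yellow, 6=blue, 7=red, 8=yellow. Each edge has distinct colors on its endpoints.

4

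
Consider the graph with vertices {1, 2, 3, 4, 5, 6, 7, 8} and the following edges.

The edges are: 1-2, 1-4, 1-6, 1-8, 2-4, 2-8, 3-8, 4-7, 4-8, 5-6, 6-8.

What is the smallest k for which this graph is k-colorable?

4

1, 2, 4, 8 are pairwise adjacent (a clique of size 4), so at least 4 colors are needed.
4 colors suffice: color red → {5, 7, 8}; color blue → {1, 3}; color green → {4, 6}; color yellow → {2}. Every edge joins two different colors.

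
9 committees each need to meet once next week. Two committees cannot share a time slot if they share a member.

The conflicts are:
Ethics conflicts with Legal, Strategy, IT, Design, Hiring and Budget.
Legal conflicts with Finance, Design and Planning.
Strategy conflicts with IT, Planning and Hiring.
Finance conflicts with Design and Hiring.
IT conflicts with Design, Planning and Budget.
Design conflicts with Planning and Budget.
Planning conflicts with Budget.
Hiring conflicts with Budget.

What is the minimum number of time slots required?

IT, Design, Planning, Budget are mutually in conflict, so at least 4 time slots are needed.
4 time slots suffice: time slot 1 → {Strategy, Design}; time slot 2 → {Ethics, Finance, Planning}; time slot 3 → {Legal, IT, Hiring}; time slot 4 → {Budget}. Each listed conflict is separated.

4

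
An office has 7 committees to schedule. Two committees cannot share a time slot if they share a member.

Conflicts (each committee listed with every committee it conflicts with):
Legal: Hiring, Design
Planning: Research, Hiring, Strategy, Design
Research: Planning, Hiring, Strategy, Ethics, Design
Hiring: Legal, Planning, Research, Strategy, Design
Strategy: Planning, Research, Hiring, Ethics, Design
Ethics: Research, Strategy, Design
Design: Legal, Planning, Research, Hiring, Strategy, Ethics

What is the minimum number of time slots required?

Planning, Research, Hiring, Strategy, Design all conflict with each other, so at least 5 time slots are needed.
5 time slots suffice: time slot 1 → {Design}; time slot 2 → {Legal, Research}; time slot 3 → {Hiring, Ethics}; time slot 4 → {Strategy}; time slot 5 → {Planning}. Each listed conflict is separated.

5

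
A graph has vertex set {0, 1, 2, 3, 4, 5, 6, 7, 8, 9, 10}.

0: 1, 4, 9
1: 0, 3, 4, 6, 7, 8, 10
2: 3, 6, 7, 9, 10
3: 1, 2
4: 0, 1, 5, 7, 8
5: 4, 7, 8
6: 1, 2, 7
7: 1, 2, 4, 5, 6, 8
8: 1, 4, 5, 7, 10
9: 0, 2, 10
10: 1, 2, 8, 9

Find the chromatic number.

1, 4, 7, 8 form a clique, so at least 4 colors are needed.
4 colors suffice: 0=b, 1=a, 2=a, 3=b, 4=d, 5=a, 6=c, 7=b, 8=c, 9=c, 10=b. Every edge joins two different colors.

4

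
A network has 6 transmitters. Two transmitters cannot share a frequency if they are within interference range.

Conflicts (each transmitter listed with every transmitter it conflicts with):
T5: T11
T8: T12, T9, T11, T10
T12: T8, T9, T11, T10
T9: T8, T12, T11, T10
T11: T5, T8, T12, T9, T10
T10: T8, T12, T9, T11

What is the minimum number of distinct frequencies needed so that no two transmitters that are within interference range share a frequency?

T8, T12, T9, T11, T10 pairwise conflict, so at least 5 frequencies are needed.
A valid assignment using 5 frequencies: T5=2, T8=3, T12=4, T9=2, T11=1, T10=5. No two conflicting transmitters share a frequency.

5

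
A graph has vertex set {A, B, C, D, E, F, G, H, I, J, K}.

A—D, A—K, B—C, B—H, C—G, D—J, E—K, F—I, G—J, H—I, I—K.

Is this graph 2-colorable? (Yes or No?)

No

The cycle C-B-H-I-K-A-D-J-G-C has odd length 9, so it cannot be 2-colored; at least 3 colors are needed.
So 2 colors are not enough.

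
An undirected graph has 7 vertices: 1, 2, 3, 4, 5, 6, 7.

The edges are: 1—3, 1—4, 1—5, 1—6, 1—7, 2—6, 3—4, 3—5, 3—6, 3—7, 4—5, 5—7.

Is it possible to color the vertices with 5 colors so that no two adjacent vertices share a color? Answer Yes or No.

The chromatic number is 4. 1, 3, 5, 7 form a clique, so at least 4 colors are needed.
4 colors suffice: 1=a, 2=a, 3=b, 4=d, 5=c, 6=c, 7=d.
Since 5 ≥ 4, a proper 5-coloring certainly exists.

Yes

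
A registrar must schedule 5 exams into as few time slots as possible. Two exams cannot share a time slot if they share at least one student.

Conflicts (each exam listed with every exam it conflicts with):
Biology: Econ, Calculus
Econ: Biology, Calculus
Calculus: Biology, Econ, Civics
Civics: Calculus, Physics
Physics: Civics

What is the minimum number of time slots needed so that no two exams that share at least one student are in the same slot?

3

Biology, Econ, Calculus pairwise conflict, so at least 3 time slots are needed.
3 time slots suffice: time slot 1 → {Calculus, Physics}; time slot 2 → {Econ, Civics}; time slot 3 → {Biology}. Every pair that conflicts lands in different time slots.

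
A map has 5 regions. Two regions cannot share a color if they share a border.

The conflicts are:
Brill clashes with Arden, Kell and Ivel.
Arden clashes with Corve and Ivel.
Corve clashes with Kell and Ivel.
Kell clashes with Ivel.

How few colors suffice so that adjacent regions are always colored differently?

Arden, Corve, Ivel are mutually in conflict, so at least 3 colors are needed.
One proper 3-coloring: Brill=2, Arden=3, Corve=2, Kell=3, Ivel=1. Every pair that conflicts lands in different colors.

3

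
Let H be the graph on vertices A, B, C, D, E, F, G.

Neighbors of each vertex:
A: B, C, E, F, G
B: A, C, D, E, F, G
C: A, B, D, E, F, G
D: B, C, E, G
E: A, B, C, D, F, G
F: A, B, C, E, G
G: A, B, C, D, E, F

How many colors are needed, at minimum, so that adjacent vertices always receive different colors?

6

A, B, C, E, F, G are mutually adjacent (a clique of size 6), so at least 6 colors are needed.
6 colors suffice: color 1 → {B}; color 2 → {G}; color 3 → {E}; color 4 → {C}; color 5 → {D, F}; color 6 → {A}. Every edge joins two different colors.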